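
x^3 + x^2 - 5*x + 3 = (x - 1)^2*(x + 3)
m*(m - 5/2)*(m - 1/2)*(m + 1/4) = m^4 - 11*m^3/4 + m^2/2 + 5*m/16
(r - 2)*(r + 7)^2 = r^3 + 12*r^2 + 21*r - 98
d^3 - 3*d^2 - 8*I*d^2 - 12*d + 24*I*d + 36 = (d - 3)*(d - 6*I)*(d - 2*I)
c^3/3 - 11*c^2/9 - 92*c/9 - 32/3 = (c/3 + 1)*(c - 8)*(c + 4/3)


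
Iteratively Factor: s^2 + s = (s + 1)*(s)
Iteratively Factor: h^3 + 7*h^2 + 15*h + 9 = (h + 1)*(h^2 + 6*h + 9) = (h + 1)*(h + 3)*(h + 3)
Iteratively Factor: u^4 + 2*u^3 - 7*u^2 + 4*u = (u + 4)*(u^3 - 2*u^2 + u) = u*(u + 4)*(u^2 - 2*u + 1) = u*(u - 1)*(u + 4)*(u - 1)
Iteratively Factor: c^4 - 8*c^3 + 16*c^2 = (c - 4)*(c^3 - 4*c^2) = c*(c - 4)*(c^2 - 4*c) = c^2*(c - 4)*(c - 4)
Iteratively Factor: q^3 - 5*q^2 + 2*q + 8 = (q - 2)*(q^2 - 3*q - 4) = (q - 4)*(q - 2)*(q + 1)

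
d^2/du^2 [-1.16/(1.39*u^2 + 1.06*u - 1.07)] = (4.482472*u^2 + 3.418288*u - 1.16*(2.78*u + 1.06)*(5.56*u + 2.12) - 3.450536)/(1.39*u^2 + 1.06*u - 1.07)^3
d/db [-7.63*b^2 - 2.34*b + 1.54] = -15.26*b - 2.34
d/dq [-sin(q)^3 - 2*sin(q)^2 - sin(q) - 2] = -(3*sin(q)^2 + 4*sin(q) + 1)*cos(q)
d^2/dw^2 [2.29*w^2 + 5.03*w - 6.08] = 4.58000000000000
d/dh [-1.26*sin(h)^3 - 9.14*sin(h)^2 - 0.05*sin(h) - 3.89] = (-18.28*sin(h) + 1.89*cos(2*h) - 1.94)*cos(h)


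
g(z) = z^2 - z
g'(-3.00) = -7.00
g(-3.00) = 12.00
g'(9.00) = 17.00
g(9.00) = 72.00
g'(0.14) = -0.72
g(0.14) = -0.12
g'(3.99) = 6.98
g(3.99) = 11.93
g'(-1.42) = -3.84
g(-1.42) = 3.44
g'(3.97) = 6.94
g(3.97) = 11.79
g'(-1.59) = -4.18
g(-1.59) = 4.12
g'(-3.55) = -8.10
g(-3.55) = 16.15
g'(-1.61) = -4.22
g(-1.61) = 4.20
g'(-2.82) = -6.64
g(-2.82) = 10.77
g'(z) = 2*z - 1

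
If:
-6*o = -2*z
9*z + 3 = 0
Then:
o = -1/9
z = -1/3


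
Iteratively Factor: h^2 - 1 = (h - 1)*(h + 1)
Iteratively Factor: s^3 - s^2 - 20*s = (s - 5)*(s^2 + 4*s) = (s - 5)*(s + 4)*(s)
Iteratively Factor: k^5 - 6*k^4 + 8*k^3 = (k)*(k^4 - 6*k^3 + 8*k^2) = k^2*(k^3 - 6*k^2 + 8*k) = k^2*(k - 2)*(k^2 - 4*k) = k^2*(k - 4)*(k - 2)*(k)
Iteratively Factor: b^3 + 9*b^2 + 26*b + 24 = (b + 2)*(b^2 + 7*b + 12) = (b + 2)*(b + 3)*(b + 4)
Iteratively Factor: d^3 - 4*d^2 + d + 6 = (d - 3)*(d^2 - d - 2) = (d - 3)*(d - 2)*(d + 1)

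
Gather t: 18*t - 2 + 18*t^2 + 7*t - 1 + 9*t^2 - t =27*t^2 + 24*t - 3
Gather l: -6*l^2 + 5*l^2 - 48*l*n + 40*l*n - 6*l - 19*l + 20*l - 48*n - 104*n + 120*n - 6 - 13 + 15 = -l^2 + l*(-8*n - 5) - 32*n - 4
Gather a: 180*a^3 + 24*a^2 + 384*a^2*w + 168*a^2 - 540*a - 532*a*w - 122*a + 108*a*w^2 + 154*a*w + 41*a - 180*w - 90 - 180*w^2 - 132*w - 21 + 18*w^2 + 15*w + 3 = 180*a^3 + a^2*(384*w + 192) + a*(108*w^2 - 378*w - 621) - 162*w^2 - 297*w - 108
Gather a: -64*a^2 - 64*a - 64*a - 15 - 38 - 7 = -64*a^2 - 128*a - 60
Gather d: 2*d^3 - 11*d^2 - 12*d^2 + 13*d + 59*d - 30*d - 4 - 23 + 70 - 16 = 2*d^3 - 23*d^2 + 42*d + 27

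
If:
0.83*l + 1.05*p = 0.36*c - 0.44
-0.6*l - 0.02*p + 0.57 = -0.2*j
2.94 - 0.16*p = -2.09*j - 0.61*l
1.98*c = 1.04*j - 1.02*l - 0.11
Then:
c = -1.14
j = -1.63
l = 0.45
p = -1.16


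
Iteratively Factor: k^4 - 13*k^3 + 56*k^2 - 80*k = (k)*(k^3 - 13*k^2 + 56*k - 80) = k*(k - 4)*(k^2 - 9*k + 20) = k*(k - 5)*(k - 4)*(k - 4)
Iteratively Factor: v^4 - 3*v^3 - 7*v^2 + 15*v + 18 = (v + 2)*(v^3 - 5*v^2 + 3*v + 9) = (v - 3)*(v + 2)*(v^2 - 2*v - 3) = (v - 3)^2*(v + 2)*(v + 1)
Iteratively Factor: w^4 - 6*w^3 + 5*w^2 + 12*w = (w - 4)*(w^3 - 2*w^2 - 3*w) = (w - 4)*(w + 1)*(w^2 - 3*w) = (w - 4)*(w - 3)*(w + 1)*(w)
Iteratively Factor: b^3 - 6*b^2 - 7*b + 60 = (b + 3)*(b^2 - 9*b + 20) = (b - 5)*(b + 3)*(b - 4)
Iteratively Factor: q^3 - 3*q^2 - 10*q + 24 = (q - 4)*(q^2 + q - 6) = (q - 4)*(q + 3)*(q - 2)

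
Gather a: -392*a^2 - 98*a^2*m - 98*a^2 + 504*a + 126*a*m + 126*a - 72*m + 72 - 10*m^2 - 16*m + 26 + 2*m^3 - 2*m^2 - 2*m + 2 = a^2*(-98*m - 490) + a*(126*m + 630) + 2*m^3 - 12*m^2 - 90*m + 100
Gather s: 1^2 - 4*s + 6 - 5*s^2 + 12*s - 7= -5*s^2 + 8*s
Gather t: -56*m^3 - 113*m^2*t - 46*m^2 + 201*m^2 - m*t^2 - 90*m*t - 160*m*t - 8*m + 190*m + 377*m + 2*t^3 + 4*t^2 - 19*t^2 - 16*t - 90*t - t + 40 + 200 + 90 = -56*m^3 + 155*m^2 + 559*m + 2*t^3 + t^2*(-m - 15) + t*(-113*m^2 - 250*m - 107) + 330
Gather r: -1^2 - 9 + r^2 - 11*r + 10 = r^2 - 11*r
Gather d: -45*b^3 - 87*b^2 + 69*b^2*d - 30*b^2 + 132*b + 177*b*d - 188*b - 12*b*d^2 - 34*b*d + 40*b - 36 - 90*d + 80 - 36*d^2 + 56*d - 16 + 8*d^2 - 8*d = -45*b^3 - 117*b^2 - 16*b + d^2*(-12*b - 28) + d*(69*b^2 + 143*b - 42) + 28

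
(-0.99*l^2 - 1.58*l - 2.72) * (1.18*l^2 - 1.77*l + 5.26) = -1.1682*l^4 - 0.1121*l^3 - 5.6204*l^2 - 3.4964*l - 14.3072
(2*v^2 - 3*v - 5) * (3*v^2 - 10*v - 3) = 6*v^4 - 29*v^3 + 9*v^2 + 59*v + 15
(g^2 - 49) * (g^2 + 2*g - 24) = g^4 + 2*g^3 - 73*g^2 - 98*g + 1176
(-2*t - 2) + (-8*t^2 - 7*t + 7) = -8*t^2 - 9*t + 5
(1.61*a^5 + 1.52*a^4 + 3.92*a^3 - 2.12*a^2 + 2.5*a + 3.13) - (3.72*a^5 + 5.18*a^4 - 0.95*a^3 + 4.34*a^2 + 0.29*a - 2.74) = -2.11*a^5 - 3.66*a^4 + 4.87*a^3 - 6.46*a^2 + 2.21*a + 5.87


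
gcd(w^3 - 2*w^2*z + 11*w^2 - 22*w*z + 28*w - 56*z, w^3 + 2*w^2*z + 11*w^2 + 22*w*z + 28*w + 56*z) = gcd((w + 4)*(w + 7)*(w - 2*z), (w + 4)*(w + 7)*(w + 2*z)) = w^2 + 11*w + 28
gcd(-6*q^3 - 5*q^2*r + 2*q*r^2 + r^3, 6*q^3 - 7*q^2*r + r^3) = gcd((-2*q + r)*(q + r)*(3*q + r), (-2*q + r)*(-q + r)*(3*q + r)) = 6*q^2 - q*r - r^2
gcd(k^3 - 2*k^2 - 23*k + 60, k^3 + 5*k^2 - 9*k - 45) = k^2 + 2*k - 15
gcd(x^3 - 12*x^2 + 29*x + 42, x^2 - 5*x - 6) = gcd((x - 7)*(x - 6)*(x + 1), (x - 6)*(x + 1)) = x^2 - 5*x - 6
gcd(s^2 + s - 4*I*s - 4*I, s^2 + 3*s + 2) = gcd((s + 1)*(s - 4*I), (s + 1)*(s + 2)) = s + 1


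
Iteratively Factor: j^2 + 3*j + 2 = (j + 2)*(j + 1)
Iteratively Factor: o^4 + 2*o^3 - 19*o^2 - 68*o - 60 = (o - 5)*(o^3 + 7*o^2 + 16*o + 12) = (o - 5)*(o + 2)*(o^2 + 5*o + 6) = (o - 5)*(o + 2)^2*(o + 3)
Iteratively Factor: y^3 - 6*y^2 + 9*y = (y - 3)*(y^2 - 3*y) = y*(y - 3)*(y - 3)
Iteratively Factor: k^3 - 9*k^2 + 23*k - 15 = (k - 5)*(k^2 - 4*k + 3) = (k - 5)*(k - 3)*(k - 1)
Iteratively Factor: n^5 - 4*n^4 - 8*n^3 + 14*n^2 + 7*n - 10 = (n + 1)*(n^4 - 5*n^3 - 3*n^2 + 17*n - 10) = (n - 5)*(n + 1)*(n^3 - 3*n + 2) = (n - 5)*(n + 1)*(n + 2)*(n^2 - 2*n + 1) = (n - 5)*(n - 1)*(n + 1)*(n + 2)*(n - 1)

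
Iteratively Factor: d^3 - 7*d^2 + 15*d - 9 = (d - 1)*(d^2 - 6*d + 9) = (d - 3)*(d - 1)*(d - 3)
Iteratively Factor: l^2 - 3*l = (l - 3)*(l)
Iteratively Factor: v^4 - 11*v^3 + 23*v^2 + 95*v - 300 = (v - 5)*(v^3 - 6*v^2 - 7*v + 60) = (v - 5)^2*(v^2 - v - 12) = (v - 5)^2*(v + 3)*(v - 4)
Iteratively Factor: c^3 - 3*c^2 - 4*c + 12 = (c - 3)*(c^2 - 4) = (c - 3)*(c + 2)*(c - 2)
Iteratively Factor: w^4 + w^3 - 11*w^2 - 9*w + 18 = (w - 1)*(w^3 + 2*w^2 - 9*w - 18) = (w - 1)*(w + 3)*(w^2 - w - 6) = (w - 1)*(w + 2)*(w + 3)*(w - 3)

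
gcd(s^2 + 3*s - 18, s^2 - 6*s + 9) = s - 3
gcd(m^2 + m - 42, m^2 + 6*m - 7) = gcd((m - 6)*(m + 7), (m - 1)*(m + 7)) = m + 7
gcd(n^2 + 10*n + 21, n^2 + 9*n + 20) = 1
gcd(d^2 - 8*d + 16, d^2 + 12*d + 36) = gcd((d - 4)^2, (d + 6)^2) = 1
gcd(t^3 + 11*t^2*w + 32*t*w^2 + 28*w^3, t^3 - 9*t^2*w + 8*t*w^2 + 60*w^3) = t + 2*w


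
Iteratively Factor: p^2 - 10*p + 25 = (p - 5)*(p - 5)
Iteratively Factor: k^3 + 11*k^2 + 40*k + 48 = (k + 4)*(k^2 + 7*k + 12) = (k + 4)^2*(k + 3)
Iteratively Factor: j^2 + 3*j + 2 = (j + 2)*(j + 1)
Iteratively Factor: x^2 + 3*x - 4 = (x + 4)*(x - 1)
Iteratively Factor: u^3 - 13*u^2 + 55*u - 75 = (u - 3)*(u^2 - 10*u + 25) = (u - 5)*(u - 3)*(u - 5)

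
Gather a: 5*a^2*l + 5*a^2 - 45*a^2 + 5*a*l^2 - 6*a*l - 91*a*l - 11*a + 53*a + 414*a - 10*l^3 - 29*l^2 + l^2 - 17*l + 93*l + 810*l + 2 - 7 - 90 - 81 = a^2*(5*l - 40) + a*(5*l^2 - 97*l + 456) - 10*l^3 - 28*l^2 + 886*l - 176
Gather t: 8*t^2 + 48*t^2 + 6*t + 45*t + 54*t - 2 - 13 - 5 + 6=56*t^2 + 105*t - 14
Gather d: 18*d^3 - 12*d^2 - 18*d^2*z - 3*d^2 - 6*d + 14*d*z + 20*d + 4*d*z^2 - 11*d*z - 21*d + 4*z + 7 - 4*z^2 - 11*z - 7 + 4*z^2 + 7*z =18*d^3 + d^2*(-18*z - 15) + d*(4*z^2 + 3*z - 7)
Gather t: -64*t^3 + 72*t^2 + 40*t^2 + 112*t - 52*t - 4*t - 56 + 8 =-64*t^3 + 112*t^2 + 56*t - 48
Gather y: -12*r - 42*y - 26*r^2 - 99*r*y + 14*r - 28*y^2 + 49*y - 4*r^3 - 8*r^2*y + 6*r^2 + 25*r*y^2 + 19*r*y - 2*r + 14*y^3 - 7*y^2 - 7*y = -4*r^3 - 20*r^2 + 14*y^3 + y^2*(25*r - 35) + y*(-8*r^2 - 80*r)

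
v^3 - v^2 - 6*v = v*(v - 3)*(v + 2)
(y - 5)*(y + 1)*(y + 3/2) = y^3 - 5*y^2/2 - 11*y - 15/2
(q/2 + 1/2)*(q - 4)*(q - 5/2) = q^3/2 - 11*q^2/4 + 7*q/4 + 5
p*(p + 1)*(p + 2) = p^3 + 3*p^2 + 2*p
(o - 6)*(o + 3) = o^2 - 3*o - 18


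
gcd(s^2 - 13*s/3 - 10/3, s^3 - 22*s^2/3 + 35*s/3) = s - 5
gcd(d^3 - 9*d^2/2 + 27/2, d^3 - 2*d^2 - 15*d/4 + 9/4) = d^2 - 3*d/2 - 9/2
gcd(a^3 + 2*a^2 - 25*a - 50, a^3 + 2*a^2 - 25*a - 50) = a^3 + 2*a^2 - 25*a - 50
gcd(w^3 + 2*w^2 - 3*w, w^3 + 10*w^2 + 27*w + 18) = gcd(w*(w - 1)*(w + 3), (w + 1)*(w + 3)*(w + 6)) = w + 3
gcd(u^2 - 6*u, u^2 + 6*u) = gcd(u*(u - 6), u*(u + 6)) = u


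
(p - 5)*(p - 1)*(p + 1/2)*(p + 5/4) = p^4 - 17*p^3/4 - 39*p^2/8 + 5*p + 25/8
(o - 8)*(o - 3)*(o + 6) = o^3 - 5*o^2 - 42*o + 144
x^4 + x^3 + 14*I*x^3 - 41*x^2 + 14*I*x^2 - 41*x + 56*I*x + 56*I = (x + 1)*(x - I)*(x + 7*I)*(x + 8*I)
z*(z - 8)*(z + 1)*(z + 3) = z^4 - 4*z^3 - 29*z^2 - 24*z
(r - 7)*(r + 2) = r^2 - 5*r - 14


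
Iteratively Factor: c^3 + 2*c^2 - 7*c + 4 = (c - 1)*(c^2 + 3*c - 4) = (c - 1)*(c + 4)*(c - 1)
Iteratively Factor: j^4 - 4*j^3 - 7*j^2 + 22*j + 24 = (j + 2)*(j^3 - 6*j^2 + 5*j + 12) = (j - 3)*(j + 2)*(j^2 - 3*j - 4) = (j - 3)*(j + 1)*(j + 2)*(j - 4)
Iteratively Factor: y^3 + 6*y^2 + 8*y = (y + 2)*(y^2 + 4*y) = (y + 2)*(y + 4)*(y)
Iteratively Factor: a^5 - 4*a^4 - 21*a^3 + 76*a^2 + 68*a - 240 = (a - 3)*(a^4 - a^3 - 24*a^2 + 4*a + 80) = (a - 3)*(a + 2)*(a^3 - 3*a^2 - 18*a + 40) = (a - 3)*(a - 2)*(a + 2)*(a^2 - a - 20) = (a - 3)*(a - 2)*(a + 2)*(a + 4)*(a - 5)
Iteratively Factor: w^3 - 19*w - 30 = (w + 2)*(w^2 - 2*w - 15) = (w + 2)*(w + 3)*(w - 5)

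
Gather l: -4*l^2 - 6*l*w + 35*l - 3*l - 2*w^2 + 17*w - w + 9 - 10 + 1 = -4*l^2 + l*(32 - 6*w) - 2*w^2 + 16*w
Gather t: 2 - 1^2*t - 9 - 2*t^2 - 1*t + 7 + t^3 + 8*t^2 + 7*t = t^3 + 6*t^2 + 5*t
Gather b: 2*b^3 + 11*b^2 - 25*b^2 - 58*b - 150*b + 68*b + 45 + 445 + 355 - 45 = 2*b^3 - 14*b^2 - 140*b + 800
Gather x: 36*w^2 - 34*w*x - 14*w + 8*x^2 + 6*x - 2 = 36*w^2 - 14*w + 8*x^2 + x*(6 - 34*w) - 2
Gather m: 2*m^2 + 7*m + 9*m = 2*m^2 + 16*m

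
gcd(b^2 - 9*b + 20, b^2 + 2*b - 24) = b - 4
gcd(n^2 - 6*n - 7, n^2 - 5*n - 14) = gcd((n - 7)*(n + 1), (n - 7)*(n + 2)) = n - 7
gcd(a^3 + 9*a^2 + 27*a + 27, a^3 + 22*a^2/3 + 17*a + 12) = a^2 + 6*a + 9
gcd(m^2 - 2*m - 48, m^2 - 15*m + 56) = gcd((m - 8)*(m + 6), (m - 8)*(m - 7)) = m - 8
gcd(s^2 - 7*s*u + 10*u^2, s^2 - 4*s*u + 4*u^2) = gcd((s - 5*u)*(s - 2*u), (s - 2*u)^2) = s - 2*u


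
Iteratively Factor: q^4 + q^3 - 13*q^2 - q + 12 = (q + 4)*(q^3 - 3*q^2 - q + 3) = (q + 1)*(q + 4)*(q^2 - 4*q + 3) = (q - 3)*(q + 1)*(q + 4)*(q - 1)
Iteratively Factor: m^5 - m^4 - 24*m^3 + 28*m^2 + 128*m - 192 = (m - 4)*(m^4 + 3*m^3 - 12*m^2 - 20*m + 48) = (m - 4)*(m + 4)*(m^3 - m^2 - 8*m + 12) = (m - 4)*(m + 3)*(m + 4)*(m^2 - 4*m + 4) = (m - 4)*(m - 2)*(m + 3)*(m + 4)*(m - 2)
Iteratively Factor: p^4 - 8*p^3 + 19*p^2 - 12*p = (p - 3)*(p^3 - 5*p^2 + 4*p) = (p - 3)*(p - 1)*(p^2 - 4*p) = (p - 4)*(p - 3)*(p - 1)*(p)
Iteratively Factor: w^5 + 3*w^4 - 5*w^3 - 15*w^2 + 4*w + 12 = (w + 1)*(w^4 + 2*w^3 - 7*w^2 - 8*w + 12) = (w - 1)*(w + 1)*(w^3 + 3*w^2 - 4*w - 12) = (w - 2)*(w - 1)*(w + 1)*(w^2 + 5*w + 6) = (w - 2)*(w - 1)*(w + 1)*(w + 2)*(w + 3)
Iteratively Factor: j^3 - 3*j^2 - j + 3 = (j + 1)*(j^2 - 4*j + 3) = (j - 3)*(j + 1)*(j - 1)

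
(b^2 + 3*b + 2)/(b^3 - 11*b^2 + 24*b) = (b^2 + 3*b + 2)/(b*(b^2 - 11*b + 24))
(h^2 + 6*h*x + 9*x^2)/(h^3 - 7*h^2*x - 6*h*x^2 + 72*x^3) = (h + 3*x)/(h^2 - 10*h*x + 24*x^2)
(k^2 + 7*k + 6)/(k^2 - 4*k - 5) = (k + 6)/(k - 5)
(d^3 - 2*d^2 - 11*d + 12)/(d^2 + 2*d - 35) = (d^3 - 2*d^2 - 11*d + 12)/(d^2 + 2*d - 35)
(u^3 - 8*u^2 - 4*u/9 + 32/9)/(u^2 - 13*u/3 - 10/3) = (3*u^2 - 26*u + 16)/(3*(u - 5))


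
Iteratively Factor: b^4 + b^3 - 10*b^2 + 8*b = (b)*(b^3 + b^2 - 10*b + 8) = b*(b + 4)*(b^2 - 3*b + 2) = b*(b - 1)*(b + 4)*(b - 2)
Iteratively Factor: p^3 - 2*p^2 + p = (p - 1)*(p^2 - p) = (p - 1)^2*(p)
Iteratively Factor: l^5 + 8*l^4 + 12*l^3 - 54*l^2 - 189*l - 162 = (l + 3)*(l^4 + 5*l^3 - 3*l^2 - 45*l - 54) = (l - 3)*(l + 3)*(l^3 + 8*l^2 + 21*l + 18) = (l - 3)*(l + 3)^2*(l^2 + 5*l + 6) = (l - 3)*(l + 2)*(l + 3)^2*(l + 3)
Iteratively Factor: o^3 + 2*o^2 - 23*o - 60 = (o - 5)*(o^2 + 7*o + 12) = (o - 5)*(o + 3)*(o + 4)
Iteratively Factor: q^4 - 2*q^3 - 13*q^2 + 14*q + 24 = (q + 3)*(q^3 - 5*q^2 + 2*q + 8) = (q - 2)*(q + 3)*(q^2 - 3*q - 4) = (q - 4)*(q - 2)*(q + 3)*(q + 1)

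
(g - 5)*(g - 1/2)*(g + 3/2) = g^3 - 4*g^2 - 23*g/4 + 15/4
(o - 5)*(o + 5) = o^2 - 25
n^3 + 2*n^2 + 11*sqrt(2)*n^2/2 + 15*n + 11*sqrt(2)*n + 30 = (n + 2)*(n + 5*sqrt(2)/2)*(n + 3*sqrt(2))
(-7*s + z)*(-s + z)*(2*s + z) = 14*s^3 - 9*s^2*z - 6*s*z^2 + z^3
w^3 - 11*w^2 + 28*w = w*(w - 7)*(w - 4)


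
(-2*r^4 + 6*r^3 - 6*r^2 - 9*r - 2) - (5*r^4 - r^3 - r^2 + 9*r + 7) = -7*r^4 + 7*r^3 - 5*r^2 - 18*r - 9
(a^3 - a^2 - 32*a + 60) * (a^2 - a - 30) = a^5 - 2*a^4 - 61*a^3 + 122*a^2 + 900*a - 1800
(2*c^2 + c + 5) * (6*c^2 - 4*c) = 12*c^4 - 2*c^3 + 26*c^2 - 20*c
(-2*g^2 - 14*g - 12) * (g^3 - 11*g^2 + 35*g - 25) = -2*g^5 + 8*g^4 + 72*g^3 - 308*g^2 - 70*g + 300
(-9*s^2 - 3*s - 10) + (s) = -9*s^2 - 2*s - 10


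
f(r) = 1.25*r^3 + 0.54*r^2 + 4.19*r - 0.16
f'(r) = 3.75*r^2 + 1.08*r + 4.19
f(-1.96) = -15.71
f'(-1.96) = 16.48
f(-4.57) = -127.34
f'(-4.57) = 77.57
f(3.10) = 55.26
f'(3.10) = 43.58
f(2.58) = 35.71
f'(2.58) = 31.94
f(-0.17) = -0.86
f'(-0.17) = 4.11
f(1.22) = 8.03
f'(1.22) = 11.09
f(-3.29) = -52.61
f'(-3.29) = 41.23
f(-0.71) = -3.31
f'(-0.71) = 5.31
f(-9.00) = -905.38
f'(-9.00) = 298.22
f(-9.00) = -905.38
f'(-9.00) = 298.22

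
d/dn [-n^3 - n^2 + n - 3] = -3*n^2 - 2*n + 1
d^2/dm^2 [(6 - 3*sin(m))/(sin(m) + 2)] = 12*(2*sin(m) + cos(m)^2 + 1)/(sin(m) + 2)^3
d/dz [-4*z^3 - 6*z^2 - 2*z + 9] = -12*z^2 - 12*z - 2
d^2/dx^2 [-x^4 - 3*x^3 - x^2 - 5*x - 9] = -12*x^2 - 18*x - 2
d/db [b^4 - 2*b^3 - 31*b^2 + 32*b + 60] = 4*b^3 - 6*b^2 - 62*b + 32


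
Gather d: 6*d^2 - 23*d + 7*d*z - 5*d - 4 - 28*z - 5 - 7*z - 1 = 6*d^2 + d*(7*z - 28) - 35*z - 10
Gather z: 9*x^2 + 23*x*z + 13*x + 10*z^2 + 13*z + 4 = 9*x^2 + 13*x + 10*z^2 + z*(23*x + 13) + 4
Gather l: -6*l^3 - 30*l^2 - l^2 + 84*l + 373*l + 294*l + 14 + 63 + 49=-6*l^3 - 31*l^2 + 751*l + 126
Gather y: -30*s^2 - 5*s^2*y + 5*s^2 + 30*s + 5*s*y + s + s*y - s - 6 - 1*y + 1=-25*s^2 + 30*s + y*(-5*s^2 + 6*s - 1) - 5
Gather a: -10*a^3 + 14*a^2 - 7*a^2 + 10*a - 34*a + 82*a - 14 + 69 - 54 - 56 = -10*a^3 + 7*a^2 + 58*a - 55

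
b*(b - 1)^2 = b^3 - 2*b^2 + b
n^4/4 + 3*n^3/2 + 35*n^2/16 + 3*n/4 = n*(n/4 + 1)*(n + 1/2)*(n + 3/2)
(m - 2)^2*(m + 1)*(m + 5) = m^4 + 2*m^3 - 15*m^2 + 4*m + 20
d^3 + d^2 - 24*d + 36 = (d - 3)*(d - 2)*(d + 6)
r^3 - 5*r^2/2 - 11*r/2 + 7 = (r - 7/2)*(r - 1)*(r + 2)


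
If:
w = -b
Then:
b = -w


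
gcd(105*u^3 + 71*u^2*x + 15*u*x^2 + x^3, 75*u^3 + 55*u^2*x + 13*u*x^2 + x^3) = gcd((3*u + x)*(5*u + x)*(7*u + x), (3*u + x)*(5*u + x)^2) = 15*u^2 + 8*u*x + x^2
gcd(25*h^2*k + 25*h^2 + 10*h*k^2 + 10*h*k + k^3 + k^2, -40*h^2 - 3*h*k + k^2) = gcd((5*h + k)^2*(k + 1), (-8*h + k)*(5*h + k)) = 5*h + k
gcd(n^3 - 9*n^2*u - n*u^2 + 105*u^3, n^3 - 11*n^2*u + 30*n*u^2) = -n + 5*u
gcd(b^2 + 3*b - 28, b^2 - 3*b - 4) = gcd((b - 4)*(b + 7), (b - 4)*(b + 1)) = b - 4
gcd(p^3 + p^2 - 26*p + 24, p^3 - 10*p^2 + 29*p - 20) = p^2 - 5*p + 4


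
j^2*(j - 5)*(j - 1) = j^4 - 6*j^3 + 5*j^2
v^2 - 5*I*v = v*(v - 5*I)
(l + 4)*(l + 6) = l^2 + 10*l + 24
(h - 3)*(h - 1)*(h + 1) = h^3 - 3*h^2 - h + 3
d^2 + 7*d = d*(d + 7)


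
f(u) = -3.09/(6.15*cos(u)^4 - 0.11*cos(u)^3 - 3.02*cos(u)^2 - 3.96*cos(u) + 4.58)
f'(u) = -3.09*(24.6*sin(u)*cos(u)^3 - 0.33*sin(u)*cos(u)^2 - 6.04*sin(u)*cos(u) - 3.96*sin(u))/(6.15*cos(u)^4 - 0.11*cos(u)^3 - 3.02*cos(u)^2 - 3.96*cos(u) + 4.58)^2 = (-76.014*cos(u)^3 + 1.0197*cos(u)^2 + 18.6636*cos(u) + 12.2364)*sin(u)/(-6.15*cos(u)^4 + 0.11*cos(u)^3 + 3.02*cos(u)^2 + 3.96*cos(u) - 4.58)^2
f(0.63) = -1.57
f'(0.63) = -1.84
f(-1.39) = -0.82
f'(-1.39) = -1.05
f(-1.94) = -0.54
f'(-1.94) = -0.26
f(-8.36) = -0.50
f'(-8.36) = -0.28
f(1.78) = -0.58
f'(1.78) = 0.32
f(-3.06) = -0.26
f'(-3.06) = -0.04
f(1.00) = -1.50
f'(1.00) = 2.10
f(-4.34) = -0.54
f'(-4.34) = 0.26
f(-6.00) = -0.99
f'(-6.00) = -1.04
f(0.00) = -0.85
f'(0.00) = 0.00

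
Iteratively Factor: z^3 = (z)*(z^2) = z^2*(z)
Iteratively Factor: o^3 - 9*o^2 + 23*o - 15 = (o - 5)*(o^2 - 4*o + 3) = (o - 5)*(o - 3)*(o - 1)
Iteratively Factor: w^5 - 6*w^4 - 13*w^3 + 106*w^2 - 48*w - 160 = (w - 5)*(w^4 - w^3 - 18*w^2 + 16*w + 32) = (w - 5)*(w - 2)*(w^3 + w^2 - 16*w - 16) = (w - 5)*(w - 2)*(w + 4)*(w^2 - 3*w - 4) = (w - 5)*(w - 4)*(w - 2)*(w + 4)*(w + 1)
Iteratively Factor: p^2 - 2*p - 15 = (p - 5)*(p + 3)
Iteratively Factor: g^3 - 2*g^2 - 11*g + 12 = (g - 4)*(g^2 + 2*g - 3) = (g - 4)*(g + 3)*(g - 1)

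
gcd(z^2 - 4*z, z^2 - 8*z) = z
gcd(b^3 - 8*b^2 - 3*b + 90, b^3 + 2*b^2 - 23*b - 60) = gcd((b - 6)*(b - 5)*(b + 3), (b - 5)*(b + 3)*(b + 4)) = b^2 - 2*b - 15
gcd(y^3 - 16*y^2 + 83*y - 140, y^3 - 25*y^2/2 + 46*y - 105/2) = y - 7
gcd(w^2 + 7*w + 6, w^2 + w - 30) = w + 6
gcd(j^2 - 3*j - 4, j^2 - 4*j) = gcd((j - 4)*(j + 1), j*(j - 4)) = j - 4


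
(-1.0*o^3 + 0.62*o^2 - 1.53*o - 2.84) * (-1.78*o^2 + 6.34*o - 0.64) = 1.78*o^5 - 7.4436*o^4 + 7.2942*o^3 - 5.0418*o^2 - 17.0264*o + 1.8176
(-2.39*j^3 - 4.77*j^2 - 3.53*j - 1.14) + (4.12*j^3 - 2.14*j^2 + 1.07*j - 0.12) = 1.73*j^3 - 6.91*j^2 - 2.46*j - 1.26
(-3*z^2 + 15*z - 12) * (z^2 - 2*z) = -3*z^4 + 21*z^3 - 42*z^2 + 24*z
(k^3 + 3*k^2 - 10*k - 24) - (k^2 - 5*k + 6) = k^3 + 2*k^2 - 5*k - 30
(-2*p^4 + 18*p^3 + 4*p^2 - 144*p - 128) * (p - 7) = -2*p^5 + 32*p^4 - 122*p^3 - 172*p^2 + 880*p + 896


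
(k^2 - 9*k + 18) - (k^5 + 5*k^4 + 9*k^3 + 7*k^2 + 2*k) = -k^5 - 5*k^4 - 9*k^3 - 6*k^2 - 11*k + 18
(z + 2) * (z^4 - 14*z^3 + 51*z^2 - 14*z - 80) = z^5 - 12*z^4 + 23*z^3 + 88*z^2 - 108*z - 160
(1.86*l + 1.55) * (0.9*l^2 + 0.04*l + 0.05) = 1.674*l^3 + 1.4694*l^2 + 0.155*l + 0.0775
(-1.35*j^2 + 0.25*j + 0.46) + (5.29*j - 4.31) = -1.35*j^2 + 5.54*j - 3.85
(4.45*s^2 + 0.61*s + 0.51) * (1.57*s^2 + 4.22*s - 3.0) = 6.9865*s^4 + 19.7367*s^3 - 9.9751*s^2 + 0.3222*s - 1.53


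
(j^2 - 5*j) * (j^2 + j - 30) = j^4 - 4*j^3 - 35*j^2 + 150*j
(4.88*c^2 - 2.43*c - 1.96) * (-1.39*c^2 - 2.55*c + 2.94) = -6.7832*c^4 - 9.0663*c^3 + 23.2681*c^2 - 2.1462*c - 5.7624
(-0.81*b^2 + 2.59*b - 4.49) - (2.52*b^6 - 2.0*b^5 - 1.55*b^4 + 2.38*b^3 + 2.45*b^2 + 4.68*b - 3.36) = -2.52*b^6 + 2.0*b^5 + 1.55*b^4 - 2.38*b^3 - 3.26*b^2 - 2.09*b - 1.13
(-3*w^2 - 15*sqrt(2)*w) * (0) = 0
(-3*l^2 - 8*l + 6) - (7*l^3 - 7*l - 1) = -7*l^3 - 3*l^2 - l + 7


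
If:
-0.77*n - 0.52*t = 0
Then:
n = -0.675324675324675*t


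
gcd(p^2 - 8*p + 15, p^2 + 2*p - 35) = p - 5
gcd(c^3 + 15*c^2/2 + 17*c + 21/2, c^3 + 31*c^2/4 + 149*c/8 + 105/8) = c^2 + 13*c/2 + 21/2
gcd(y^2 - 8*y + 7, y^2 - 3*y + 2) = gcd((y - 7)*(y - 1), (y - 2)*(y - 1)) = y - 1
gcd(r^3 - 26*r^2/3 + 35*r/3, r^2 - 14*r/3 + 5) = r - 5/3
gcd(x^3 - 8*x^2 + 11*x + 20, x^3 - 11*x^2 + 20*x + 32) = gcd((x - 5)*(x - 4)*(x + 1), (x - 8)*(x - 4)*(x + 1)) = x^2 - 3*x - 4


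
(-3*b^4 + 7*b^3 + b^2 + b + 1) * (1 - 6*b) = 18*b^5 - 45*b^4 + b^3 - 5*b^2 - 5*b + 1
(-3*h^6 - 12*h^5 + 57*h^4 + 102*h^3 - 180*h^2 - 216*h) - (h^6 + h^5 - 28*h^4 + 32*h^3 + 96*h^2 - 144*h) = -4*h^6 - 13*h^5 + 85*h^4 + 70*h^3 - 276*h^2 - 72*h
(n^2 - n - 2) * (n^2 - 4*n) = n^4 - 5*n^3 + 2*n^2 + 8*n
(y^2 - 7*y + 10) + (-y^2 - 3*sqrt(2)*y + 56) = -7*y - 3*sqrt(2)*y + 66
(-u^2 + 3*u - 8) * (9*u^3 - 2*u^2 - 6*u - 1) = -9*u^5 + 29*u^4 - 72*u^3 - u^2 + 45*u + 8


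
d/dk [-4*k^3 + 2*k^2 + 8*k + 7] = -12*k^2 + 4*k + 8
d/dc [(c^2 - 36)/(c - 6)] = 1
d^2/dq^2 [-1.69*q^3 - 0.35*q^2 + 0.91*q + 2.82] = -10.14*q - 0.7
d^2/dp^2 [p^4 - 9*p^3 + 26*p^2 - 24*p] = 12*p^2 - 54*p + 52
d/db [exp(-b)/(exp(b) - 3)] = (3 - 2*exp(b))*exp(-b)/(exp(2*b) - 6*exp(b) + 9)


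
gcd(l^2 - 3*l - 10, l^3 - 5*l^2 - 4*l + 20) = l^2 - 3*l - 10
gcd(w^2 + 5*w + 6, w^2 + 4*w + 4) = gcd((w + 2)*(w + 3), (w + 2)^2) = w + 2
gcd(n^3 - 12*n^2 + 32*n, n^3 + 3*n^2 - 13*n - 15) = 1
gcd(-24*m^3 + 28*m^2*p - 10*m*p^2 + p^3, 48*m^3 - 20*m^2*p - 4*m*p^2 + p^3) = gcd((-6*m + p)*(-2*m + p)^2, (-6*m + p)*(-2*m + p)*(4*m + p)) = 12*m^2 - 8*m*p + p^2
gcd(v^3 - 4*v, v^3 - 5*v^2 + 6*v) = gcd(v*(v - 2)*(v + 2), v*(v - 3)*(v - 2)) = v^2 - 2*v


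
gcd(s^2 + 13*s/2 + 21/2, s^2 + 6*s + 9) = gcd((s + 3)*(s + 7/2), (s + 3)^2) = s + 3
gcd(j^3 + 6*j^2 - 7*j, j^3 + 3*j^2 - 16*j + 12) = j - 1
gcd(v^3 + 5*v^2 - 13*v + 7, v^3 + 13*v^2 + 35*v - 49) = v^2 + 6*v - 7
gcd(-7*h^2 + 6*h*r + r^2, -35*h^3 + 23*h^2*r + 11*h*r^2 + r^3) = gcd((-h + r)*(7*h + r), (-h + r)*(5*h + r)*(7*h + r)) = -7*h^2 + 6*h*r + r^2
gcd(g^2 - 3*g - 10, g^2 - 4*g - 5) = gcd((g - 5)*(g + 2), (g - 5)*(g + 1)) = g - 5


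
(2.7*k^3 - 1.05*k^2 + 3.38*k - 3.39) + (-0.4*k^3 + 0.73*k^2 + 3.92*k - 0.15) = 2.3*k^3 - 0.32*k^2 + 7.3*k - 3.54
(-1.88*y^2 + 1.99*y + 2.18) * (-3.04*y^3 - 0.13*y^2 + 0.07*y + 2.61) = 5.7152*y^5 - 5.8052*y^4 - 7.0175*y^3 - 5.0509*y^2 + 5.3465*y + 5.6898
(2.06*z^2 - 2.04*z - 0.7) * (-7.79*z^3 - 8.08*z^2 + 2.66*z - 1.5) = -16.0474*z^5 - 0.7532*z^4 + 27.4158*z^3 - 2.8604*z^2 + 1.198*z + 1.05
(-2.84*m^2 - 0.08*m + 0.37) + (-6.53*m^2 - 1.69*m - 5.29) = -9.37*m^2 - 1.77*m - 4.92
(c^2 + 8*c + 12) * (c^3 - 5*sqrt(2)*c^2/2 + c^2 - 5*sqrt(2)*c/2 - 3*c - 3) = c^5 - 5*sqrt(2)*c^4/2 + 9*c^4 - 45*sqrt(2)*c^3/2 + 17*c^3 - 50*sqrt(2)*c^2 - 15*c^2 - 60*c - 30*sqrt(2)*c - 36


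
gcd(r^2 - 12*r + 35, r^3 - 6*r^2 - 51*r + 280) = r - 5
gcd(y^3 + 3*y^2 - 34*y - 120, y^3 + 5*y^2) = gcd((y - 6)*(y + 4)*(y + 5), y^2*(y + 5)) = y + 5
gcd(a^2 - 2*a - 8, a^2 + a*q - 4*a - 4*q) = a - 4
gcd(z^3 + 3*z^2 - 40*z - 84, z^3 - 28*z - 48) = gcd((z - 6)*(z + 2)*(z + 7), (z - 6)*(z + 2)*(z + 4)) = z^2 - 4*z - 12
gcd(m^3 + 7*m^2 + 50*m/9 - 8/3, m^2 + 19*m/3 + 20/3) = m + 4/3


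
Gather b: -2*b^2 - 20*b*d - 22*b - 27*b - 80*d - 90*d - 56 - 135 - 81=-2*b^2 + b*(-20*d - 49) - 170*d - 272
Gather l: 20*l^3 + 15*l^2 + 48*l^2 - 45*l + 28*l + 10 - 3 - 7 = 20*l^3 + 63*l^2 - 17*l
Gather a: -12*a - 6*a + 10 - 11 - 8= -18*a - 9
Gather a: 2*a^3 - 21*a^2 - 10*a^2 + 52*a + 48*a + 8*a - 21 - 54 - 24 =2*a^3 - 31*a^2 + 108*a - 99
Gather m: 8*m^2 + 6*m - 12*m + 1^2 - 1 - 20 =8*m^2 - 6*m - 20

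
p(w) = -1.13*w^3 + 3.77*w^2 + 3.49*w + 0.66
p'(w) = -3.39*w^2 + 7.54*w + 3.49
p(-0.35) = -0.05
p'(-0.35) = 0.44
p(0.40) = 2.59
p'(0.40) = 5.96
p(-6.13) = 381.22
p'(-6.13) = -170.12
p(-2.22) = 23.86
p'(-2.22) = -29.96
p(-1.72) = 11.56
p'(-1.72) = -19.51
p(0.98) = 6.64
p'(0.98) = 7.62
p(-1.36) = 5.73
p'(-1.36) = -13.03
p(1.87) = 12.98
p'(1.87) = 5.74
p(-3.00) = 54.63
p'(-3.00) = -49.64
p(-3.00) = 54.63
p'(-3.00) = -49.64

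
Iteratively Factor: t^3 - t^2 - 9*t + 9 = (t - 1)*(t^2 - 9) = (t - 1)*(t + 3)*(t - 3)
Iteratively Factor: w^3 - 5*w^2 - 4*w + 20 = (w - 5)*(w^2 - 4) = (w - 5)*(w + 2)*(w - 2)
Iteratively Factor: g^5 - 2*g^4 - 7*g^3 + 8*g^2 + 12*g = (g)*(g^4 - 2*g^3 - 7*g^2 + 8*g + 12) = g*(g - 3)*(g^3 + g^2 - 4*g - 4) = g*(g - 3)*(g + 1)*(g^2 - 4) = g*(g - 3)*(g + 1)*(g + 2)*(g - 2)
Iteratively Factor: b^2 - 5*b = (b - 5)*(b)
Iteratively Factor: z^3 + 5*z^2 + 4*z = (z)*(z^2 + 5*z + 4) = z*(z + 1)*(z + 4)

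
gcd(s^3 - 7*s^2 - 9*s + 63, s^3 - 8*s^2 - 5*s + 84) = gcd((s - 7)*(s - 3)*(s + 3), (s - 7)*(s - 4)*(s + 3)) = s^2 - 4*s - 21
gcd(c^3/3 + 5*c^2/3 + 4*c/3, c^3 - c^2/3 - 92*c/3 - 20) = 1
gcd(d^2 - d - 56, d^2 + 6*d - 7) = d + 7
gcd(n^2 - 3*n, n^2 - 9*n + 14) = 1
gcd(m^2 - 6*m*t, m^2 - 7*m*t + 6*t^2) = -m + 6*t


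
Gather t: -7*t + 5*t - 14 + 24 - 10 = -2*t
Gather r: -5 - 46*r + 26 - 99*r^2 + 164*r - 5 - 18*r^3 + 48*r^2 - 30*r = -18*r^3 - 51*r^2 + 88*r + 16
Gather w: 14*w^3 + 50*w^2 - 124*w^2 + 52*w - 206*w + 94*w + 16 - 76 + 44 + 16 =14*w^3 - 74*w^2 - 60*w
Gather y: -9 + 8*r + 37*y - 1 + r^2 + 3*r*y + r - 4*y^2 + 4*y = r^2 + 9*r - 4*y^2 + y*(3*r + 41) - 10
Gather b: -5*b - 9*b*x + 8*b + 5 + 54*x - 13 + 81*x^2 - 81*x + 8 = b*(3 - 9*x) + 81*x^2 - 27*x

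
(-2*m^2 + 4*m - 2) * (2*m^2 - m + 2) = -4*m^4 + 10*m^3 - 12*m^2 + 10*m - 4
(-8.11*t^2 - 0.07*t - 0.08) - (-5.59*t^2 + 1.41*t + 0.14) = -2.52*t^2 - 1.48*t - 0.22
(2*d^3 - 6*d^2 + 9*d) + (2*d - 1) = 2*d^3 - 6*d^2 + 11*d - 1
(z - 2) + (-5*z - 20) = -4*z - 22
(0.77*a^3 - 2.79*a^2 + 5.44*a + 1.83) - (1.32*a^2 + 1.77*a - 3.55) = 0.77*a^3 - 4.11*a^2 + 3.67*a + 5.38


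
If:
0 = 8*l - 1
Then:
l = 1/8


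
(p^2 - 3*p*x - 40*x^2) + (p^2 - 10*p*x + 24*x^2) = 2*p^2 - 13*p*x - 16*x^2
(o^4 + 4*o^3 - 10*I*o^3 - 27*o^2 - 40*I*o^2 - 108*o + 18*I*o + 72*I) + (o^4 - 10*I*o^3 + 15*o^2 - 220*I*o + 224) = 2*o^4 + 4*o^3 - 20*I*o^3 - 12*o^2 - 40*I*o^2 - 108*o - 202*I*o + 224 + 72*I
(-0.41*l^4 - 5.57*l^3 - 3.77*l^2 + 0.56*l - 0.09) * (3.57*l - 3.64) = -1.4637*l^5 - 18.3925*l^4 + 6.8159*l^3 + 15.722*l^2 - 2.3597*l + 0.3276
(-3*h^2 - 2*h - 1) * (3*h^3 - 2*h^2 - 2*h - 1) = -9*h^5 + 7*h^3 + 9*h^2 + 4*h + 1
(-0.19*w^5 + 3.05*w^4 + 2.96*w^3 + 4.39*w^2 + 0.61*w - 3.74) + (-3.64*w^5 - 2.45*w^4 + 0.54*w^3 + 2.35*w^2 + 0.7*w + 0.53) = -3.83*w^5 + 0.6*w^4 + 3.5*w^3 + 6.74*w^2 + 1.31*w - 3.21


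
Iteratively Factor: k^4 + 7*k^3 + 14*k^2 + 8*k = (k + 1)*(k^3 + 6*k^2 + 8*k) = k*(k + 1)*(k^2 + 6*k + 8) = k*(k + 1)*(k + 4)*(k + 2)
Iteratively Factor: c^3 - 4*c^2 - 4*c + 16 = (c - 4)*(c^2 - 4) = (c - 4)*(c + 2)*(c - 2)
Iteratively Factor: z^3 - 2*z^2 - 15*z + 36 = (z - 3)*(z^2 + z - 12) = (z - 3)*(z + 4)*(z - 3)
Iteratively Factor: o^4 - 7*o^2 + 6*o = (o + 3)*(o^3 - 3*o^2 + 2*o) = o*(o + 3)*(o^2 - 3*o + 2) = o*(o - 2)*(o + 3)*(o - 1)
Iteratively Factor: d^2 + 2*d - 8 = (d - 2)*(d + 4)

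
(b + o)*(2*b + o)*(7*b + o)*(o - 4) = 14*b^3*o - 56*b^3 + 23*b^2*o^2 - 92*b^2*o + 10*b*o^3 - 40*b*o^2 + o^4 - 4*o^3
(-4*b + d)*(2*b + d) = -8*b^2 - 2*b*d + d^2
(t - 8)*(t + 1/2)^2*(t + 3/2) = t^4 - 11*t^3/2 - 73*t^2/4 - 109*t/8 - 3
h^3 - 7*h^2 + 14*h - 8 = (h - 4)*(h - 2)*(h - 1)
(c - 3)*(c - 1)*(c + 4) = c^3 - 13*c + 12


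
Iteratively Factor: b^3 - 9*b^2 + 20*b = (b - 4)*(b^2 - 5*b) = b*(b - 4)*(b - 5)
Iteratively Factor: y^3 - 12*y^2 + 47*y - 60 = (y - 3)*(y^2 - 9*y + 20) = (y - 4)*(y - 3)*(y - 5)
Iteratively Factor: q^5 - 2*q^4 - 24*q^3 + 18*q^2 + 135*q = (q - 3)*(q^4 + q^3 - 21*q^2 - 45*q) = (q - 3)*(q + 3)*(q^3 - 2*q^2 - 15*q) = q*(q - 3)*(q + 3)*(q^2 - 2*q - 15) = q*(q - 5)*(q - 3)*(q + 3)*(q + 3)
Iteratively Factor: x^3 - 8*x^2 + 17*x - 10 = (x - 5)*(x^2 - 3*x + 2) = (x - 5)*(x - 2)*(x - 1)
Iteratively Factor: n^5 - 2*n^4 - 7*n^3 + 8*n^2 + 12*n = (n - 3)*(n^4 + n^3 - 4*n^2 - 4*n) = (n - 3)*(n + 2)*(n^3 - n^2 - 2*n) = (n - 3)*(n - 2)*(n + 2)*(n^2 + n) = (n - 3)*(n - 2)*(n + 1)*(n + 2)*(n)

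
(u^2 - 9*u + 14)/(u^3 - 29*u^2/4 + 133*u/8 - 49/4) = 8*(u - 7)/(8*u^2 - 42*u + 49)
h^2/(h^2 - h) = h/(h - 1)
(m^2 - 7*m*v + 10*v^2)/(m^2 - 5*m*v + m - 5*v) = (m - 2*v)/(m + 1)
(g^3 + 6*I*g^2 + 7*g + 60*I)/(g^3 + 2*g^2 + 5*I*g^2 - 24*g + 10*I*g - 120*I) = (g^2 + I*g + 12)/(g^2 + 2*g - 24)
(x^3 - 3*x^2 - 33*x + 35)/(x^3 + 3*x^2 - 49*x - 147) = (x^2 + 4*x - 5)/(x^2 + 10*x + 21)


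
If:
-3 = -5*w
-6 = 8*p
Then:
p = -3/4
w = 3/5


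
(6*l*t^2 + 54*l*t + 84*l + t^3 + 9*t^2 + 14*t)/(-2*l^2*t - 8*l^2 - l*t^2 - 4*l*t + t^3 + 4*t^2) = (6*l*t^2 + 54*l*t + 84*l + t^3 + 9*t^2 + 14*t)/(-2*l^2*t - 8*l^2 - l*t^2 - 4*l*t + t^3 + 4*t^2)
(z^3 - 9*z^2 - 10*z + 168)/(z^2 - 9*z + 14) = (z^2 - 2*z - 24)/(z - 2)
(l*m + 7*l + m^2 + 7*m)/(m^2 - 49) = (l + m)/(m - 7)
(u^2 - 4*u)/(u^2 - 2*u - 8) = u/(u + 2)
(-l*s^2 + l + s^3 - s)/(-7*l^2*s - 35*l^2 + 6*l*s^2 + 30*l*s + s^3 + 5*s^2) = (s^2 - 1)/(7*l*s + 35*l + s^2 + 5*s)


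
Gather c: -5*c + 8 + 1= 9 - 5*c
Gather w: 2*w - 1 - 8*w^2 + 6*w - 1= -8*w^2 + 8*w - 2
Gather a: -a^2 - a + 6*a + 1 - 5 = -a^2 + 5*a - 4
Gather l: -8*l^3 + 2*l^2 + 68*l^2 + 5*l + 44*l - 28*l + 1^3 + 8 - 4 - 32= -8*l^3 + 70*l^2 + 21*l - 27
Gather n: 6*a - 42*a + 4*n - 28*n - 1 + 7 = -36*a - 24*n + 6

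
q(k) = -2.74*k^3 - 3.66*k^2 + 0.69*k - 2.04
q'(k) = -8.22*k^2 - 7.32*k + 0.69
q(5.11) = -459.69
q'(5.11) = -251.36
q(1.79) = -28.25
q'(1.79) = -38.75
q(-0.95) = -3.65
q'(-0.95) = 0.23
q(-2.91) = 32.48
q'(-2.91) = -47.62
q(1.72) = -25.62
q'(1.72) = -36.22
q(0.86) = -5.90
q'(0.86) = -11.68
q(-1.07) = -3.61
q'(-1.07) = -0.89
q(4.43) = -309.02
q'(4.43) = -193.05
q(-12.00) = 4197.36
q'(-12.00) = -1095.15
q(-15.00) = 8411.61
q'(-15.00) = -1739.01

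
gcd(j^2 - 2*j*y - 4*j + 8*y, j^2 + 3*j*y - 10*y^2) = -j + 2*y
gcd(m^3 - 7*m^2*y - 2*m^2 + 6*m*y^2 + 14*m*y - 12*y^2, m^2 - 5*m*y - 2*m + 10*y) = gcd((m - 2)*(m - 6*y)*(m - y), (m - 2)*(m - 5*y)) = m - 2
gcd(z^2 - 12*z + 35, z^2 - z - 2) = 1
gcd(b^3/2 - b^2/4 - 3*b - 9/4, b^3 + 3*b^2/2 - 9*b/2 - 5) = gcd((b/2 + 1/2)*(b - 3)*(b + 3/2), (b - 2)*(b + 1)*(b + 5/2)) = b + 1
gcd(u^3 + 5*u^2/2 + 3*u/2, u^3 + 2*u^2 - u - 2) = u + 1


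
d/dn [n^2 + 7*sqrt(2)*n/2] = 2*n + 7*sqrt(2)/2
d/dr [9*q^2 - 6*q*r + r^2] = -6*q + 2*r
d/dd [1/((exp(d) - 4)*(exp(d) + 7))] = (-2*exp(d) - 3)*exp(d)/(exp(4*d) + 6*exp(3*d) - 47*exp(2*d) - 168*exp(d) + 784)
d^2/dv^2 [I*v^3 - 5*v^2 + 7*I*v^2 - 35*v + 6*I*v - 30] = 6*I*v - 10 + 14*I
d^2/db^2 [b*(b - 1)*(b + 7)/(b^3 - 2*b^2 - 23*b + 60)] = 8*(2*b^6 + 12*b^5 + 24*b^4 - 584*b^3 + 135*b^2 + 2070*b + 2985)/(b^9 - 6*b^8 - 57*b^7 + 448*b^6 + 591*b^5 - 10734*b^4 + 15193*b^3 + 73620*b^2 - 248400*b + 216000)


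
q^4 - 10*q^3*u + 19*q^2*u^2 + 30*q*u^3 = q*(q - 6*u)*(q - 5*u)*(q + u)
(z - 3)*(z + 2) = z^2 - z - 6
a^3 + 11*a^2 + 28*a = a*(a + 4)*(a + 7)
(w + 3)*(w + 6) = w^2 + 9*w + 18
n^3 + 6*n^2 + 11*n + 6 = (n + 1)*(n + 2)*(n + 3)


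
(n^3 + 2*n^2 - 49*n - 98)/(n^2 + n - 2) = (n^2 - 49)/(n - 1)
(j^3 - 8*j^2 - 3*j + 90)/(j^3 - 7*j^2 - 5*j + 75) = (j - 6)/(j - 5)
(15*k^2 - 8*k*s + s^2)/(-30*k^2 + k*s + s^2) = (-3*k + s)/(6*k + s)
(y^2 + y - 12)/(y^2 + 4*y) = (y - 3)/y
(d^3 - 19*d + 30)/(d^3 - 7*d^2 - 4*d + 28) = (d^2 + 2*d - 15)/(d^2 - 5*d - 14)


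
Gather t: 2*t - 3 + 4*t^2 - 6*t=4*t^2 - 4*t - 3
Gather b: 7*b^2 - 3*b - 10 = 7*b^2 - 3*b - 10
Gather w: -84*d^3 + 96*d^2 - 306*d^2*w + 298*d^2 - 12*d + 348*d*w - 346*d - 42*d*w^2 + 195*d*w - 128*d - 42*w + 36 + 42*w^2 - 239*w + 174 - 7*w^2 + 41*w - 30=-84*d^3 + 394*d^2 - 486*d + w^2*(35 - 42*d) + w*(-306*d^2 + 543*d - 240) + 180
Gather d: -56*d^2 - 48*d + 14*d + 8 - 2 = -56*d^2 - 34*d + 6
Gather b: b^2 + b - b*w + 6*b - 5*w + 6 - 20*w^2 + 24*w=b^2 + b*(7 - w) - 20*w^2 + 19*w + 6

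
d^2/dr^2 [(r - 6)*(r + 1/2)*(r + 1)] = 6*r - 9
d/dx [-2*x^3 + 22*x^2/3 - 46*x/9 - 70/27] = -6*x^2 + 44*x/3 - 46/9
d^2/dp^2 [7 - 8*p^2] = -16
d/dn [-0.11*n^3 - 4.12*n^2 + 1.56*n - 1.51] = -0.33*n^2 - 8.24*n + 1.56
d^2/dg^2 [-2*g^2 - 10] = -4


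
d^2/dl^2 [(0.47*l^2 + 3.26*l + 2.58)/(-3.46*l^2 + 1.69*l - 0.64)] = (7.105427357601e-15*l^4 - 83.551388*l^3 - 179.07576*l^2 + 133.831416*l - 10.748228)/(41.421736*l^6 - 60.696012*l^5 + 52.63179*l^4 - 27.280825*l^3 + 9.73536*l^2 - 2.076672*l + 0.262144)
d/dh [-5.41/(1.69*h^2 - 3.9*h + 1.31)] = (18.2858*h - 21.099)/(1.69*h^2 - 3.9*h + 1.31)^2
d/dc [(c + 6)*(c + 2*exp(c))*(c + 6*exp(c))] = 8*c^2*exp(c) + 3*c^2 + 24*c*exp(2*c) + 64*c*exp(c) + 12*c + 156*exp(2*c) + 48*exp(c)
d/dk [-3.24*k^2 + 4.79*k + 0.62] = 4.79 - 6.48*k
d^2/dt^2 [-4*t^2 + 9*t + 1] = -8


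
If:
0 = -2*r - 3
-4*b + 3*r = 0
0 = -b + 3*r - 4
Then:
No Solution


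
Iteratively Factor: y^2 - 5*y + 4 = (y - 4)*(y - 1)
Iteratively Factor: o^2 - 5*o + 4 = (o - 4)*(o - 1)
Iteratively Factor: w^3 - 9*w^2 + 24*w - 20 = (w - 5)*(w^2 - 4*w + 4) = (w - 5)*(w - 2)*(w - 2)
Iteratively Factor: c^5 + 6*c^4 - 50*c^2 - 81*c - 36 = (c + 3)*(c^4 + 3*c^3 - 9*c^2 - 23*c - 12) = (c + 1)*(c + 3)*(c^3 + 2*c^2 - 11*c - 12) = (c + 1)*(c + 3)*(c + 4)*(c^2 - 2*c - 3) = (c - 3)*(c + 1)*(c + 3)*(c + 4)*(c + 1)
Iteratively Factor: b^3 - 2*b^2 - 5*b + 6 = (b - 3)*(b^2 + b - 2) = (b - 3)*(b + 2)*(b - 1)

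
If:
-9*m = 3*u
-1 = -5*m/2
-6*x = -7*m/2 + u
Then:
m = 2/5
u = -6/5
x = 13/30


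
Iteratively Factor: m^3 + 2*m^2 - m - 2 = (m + 1)*(m^2 + m - 2) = (m + 1)*(m + 2)*(m - 1)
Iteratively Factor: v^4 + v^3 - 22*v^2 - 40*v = (v)*(v^3 + v^2 - 22*v - 40) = v*(v + 4)*(v^2 - 3*v - 10) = v*(v - 5)*(v + 4)*(v + 2)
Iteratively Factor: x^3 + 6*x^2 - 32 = (x - 2)*(x^2 + 8*x + 16) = (x - 2)*(x + 4)*(x + 4)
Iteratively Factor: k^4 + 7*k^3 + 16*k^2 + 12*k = (k + 2)*(k^3 + 5*k^2 + 6*k) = (k + 2)^2*(k^2 + 3*k) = (k + 2)^2*(k + 3)*(k)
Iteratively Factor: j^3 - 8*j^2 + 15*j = (j - 3)*(j^2 - 5*j) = j*(j - 3)*(j - 5)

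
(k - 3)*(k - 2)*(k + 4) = k^3 - k^2 - 14*k + 24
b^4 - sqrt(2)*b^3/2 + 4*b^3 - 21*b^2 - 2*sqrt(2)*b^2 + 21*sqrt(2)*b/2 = b*(b - 3)*(b + 7)*(b - sqrt(2)/2)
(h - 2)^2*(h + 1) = h^3 - 3*h^2 + 4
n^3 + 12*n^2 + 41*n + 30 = (n + 1)*(n + 5)*(n + 6)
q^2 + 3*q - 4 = (q - 1)*(q + 4)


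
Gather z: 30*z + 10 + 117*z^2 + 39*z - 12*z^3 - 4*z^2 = -12*z^3 + 113*z^2 + 69*z + 10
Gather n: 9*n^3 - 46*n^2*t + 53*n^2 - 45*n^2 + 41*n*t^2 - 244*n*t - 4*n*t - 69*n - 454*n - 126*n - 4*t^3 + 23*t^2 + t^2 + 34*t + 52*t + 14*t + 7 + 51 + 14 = 9*n^3 + n^2*(8 - 46*t) + n*(41*t^2 - 248*t - 649) - 4*t^3 + 24*t^2 + 100*t + 72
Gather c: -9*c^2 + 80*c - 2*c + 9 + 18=-9*c^2 + 78*c + 27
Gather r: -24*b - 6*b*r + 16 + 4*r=-24*b + r*(4 - 6*b) + 16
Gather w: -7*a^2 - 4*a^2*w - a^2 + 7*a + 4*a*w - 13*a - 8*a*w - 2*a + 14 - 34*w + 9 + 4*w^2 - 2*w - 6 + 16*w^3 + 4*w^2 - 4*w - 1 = -8*a^2 - 8*a + 16*w^3 + 8*w^2 + w*(-4*a^2 - 4*a - 40) + 16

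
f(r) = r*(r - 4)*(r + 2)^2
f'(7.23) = 1322.21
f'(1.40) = -38.62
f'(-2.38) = -12.81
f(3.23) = -68.03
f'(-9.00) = -2716.00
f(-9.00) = 5733.00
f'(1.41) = -38.63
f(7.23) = 1989.50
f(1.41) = -42.46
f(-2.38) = 2.19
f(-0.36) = 4.22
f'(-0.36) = -7.55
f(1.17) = -33.27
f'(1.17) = -37.67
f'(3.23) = 41.27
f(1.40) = -42.08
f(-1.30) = 3.38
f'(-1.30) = 6.41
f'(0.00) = -16.00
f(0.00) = 0.00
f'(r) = r*(r - 4)*(2*r + 4) + r*(r + 2)^2 + (r - 4)*(r + 2)^2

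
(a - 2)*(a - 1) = a^2 - 3*a + 2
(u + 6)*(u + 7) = u^2 + 13*u + 42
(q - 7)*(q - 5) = q^2 - 12*q + 35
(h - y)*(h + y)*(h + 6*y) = h^3 + 6*h^2*y - h*y^2 - 6*y^3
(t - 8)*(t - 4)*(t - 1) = t^3 - 13*t^2 + 44*t - 32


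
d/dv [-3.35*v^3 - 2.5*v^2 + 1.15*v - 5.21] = -10.05*v^2 - 5.0*v + 1.15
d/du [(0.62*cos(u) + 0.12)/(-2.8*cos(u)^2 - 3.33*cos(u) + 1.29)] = (1.736*sin(u)^2 - 0.672*cos(u) - 2.9354)*sin(u)/(2.8*cos(u)^2 + 3.33*cos(u) - 1.29)^2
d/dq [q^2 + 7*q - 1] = 2*q + 7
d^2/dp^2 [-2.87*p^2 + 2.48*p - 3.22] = -5.74000000000000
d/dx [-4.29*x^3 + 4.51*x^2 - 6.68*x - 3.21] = -12.87*x^2 + 9.02*x - 6.68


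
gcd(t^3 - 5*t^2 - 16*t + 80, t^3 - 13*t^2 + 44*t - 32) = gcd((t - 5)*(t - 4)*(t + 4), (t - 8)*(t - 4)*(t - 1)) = t - 4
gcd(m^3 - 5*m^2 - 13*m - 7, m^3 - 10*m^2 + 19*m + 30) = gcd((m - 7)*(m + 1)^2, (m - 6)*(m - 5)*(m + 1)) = m + 1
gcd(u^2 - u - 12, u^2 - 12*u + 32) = u - 4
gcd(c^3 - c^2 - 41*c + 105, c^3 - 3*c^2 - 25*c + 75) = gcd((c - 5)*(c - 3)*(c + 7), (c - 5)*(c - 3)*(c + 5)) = c^2 - 8*c + 15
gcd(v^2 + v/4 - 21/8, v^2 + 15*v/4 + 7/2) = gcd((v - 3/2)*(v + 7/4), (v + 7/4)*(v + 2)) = v + 7/4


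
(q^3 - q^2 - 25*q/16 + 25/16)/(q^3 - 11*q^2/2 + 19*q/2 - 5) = (16*q^2 - 25)/(8*(2*q^2 - 9*q + 10))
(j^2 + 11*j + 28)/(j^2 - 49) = (j + 4)/(j - 7)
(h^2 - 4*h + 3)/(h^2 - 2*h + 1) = (h - 3)/(h - 1)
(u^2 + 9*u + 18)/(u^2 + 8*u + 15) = (u + 6)/(u + 5)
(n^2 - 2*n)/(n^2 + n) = (n - 2)/(n + 1)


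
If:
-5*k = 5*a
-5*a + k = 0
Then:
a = 0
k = 0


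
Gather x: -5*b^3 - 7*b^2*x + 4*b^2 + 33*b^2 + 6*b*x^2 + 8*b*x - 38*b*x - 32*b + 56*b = -5*b^3 + 37*b^2 + 6*b*x^2 + 24*b + x*(-7*b^2 - 30*b)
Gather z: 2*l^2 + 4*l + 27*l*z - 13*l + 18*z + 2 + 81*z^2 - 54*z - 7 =2*l^2 - 9*l + 81*z^2 + z*(27*l - 36) - 5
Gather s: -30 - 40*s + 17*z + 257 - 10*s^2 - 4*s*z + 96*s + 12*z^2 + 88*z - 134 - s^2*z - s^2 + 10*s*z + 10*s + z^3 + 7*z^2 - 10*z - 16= s^2*(-z - 11) + s*(6*z + 66) + z^3 + 19*z^2 + 95*z + 77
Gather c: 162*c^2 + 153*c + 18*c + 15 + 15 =162*c^2 + 171*c + 30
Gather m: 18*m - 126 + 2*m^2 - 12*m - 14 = 2*m^2 + 6*m - 140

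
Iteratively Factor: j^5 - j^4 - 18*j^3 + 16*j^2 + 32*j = (j + 1)*(j^4 - 2*j^3 - 16*j^2 + 32*j) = (j - 2)*(j + 1)*(j^3 - 16*j) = (j - 2)*(j + 1)*(j + 4)*(j^2 - 4*j) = (j - 4)*(j - 2)*(j + 1)*(j + 4)*(j)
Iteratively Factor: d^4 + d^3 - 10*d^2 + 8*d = (d - 2)*(d^3 + 3*d^2 - 4*d) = (d - 2)*(d + 4)*(d^2 - d) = (d - 2)*(d - 1)*(d + 4)*(d)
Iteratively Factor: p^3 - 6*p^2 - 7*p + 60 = (p - 4)*(p^2 - 2*p - 15) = (p - 5)*(p - 4)*(p + 3)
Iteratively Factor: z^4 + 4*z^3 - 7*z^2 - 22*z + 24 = (z - 1)*(z^3 + 5*z^2 - 2*z - 24) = (z - 2)*(z - 1)*(z^2 + 7*z + 12) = (z - 2)*(z - 1)*(z + 3)*(z + 4)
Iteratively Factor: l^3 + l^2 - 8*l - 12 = (l + 2)*(l^2 - l - 6) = (l + 2)^2*(l - 3)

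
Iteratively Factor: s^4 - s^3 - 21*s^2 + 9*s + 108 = (s - 4)*(s^3 + 3*s^2 - 9*s - 27) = (s - 4)*(s - 3)*(s^2 + 6*s + 9) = (s - 4)*(s - 3)*(s + 3)*(s + 3)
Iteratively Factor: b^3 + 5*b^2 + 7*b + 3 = (b + 1)*(b^2 + 4*b + 3) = (b + 1)^2*(b + 3)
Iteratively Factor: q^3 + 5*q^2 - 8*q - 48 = (q + 4)*(q^2 + q - 12) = (q + 4)^2*(q - 3)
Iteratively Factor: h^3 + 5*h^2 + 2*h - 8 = (h + 4)*(h^2 + h - 2) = (h - 1)*(h + 4)*(h + 2)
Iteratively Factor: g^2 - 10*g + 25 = (g - 5)*(g - 5)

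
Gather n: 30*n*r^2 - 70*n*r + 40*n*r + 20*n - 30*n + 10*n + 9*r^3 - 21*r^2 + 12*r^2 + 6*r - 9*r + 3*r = n*(30*r^2 - 30*r) + 9*r^3 - 9*r^2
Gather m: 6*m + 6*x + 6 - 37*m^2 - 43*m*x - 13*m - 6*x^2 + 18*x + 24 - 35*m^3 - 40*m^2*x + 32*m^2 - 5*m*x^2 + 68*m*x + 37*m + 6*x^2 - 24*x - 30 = -35*m^3 + m^2*(-40*x - 5) + m*(-5*x^2 + 25*x + 30)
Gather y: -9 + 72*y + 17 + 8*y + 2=80*y + 10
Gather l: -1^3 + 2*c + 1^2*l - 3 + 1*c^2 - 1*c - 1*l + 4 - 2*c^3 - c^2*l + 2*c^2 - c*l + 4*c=-2*c^3 + 3*c^2 + 5*c + l*(-c^2 - c)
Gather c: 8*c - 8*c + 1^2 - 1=0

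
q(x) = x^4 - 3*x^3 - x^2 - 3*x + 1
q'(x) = 4*x^3 - 9*x^2 - 2*x - 3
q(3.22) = -11.68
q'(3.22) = 30.79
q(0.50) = -1.06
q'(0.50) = -5.75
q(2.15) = -18.52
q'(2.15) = -9.15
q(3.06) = -15.82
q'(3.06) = 21.22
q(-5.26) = 1191.20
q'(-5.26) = -823.61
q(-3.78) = 364.24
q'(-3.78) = -340.08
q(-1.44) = 16.50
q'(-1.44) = -30.73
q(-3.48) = 272.42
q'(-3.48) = -273.61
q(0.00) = 1.00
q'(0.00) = -3.00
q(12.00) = 15373.00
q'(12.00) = 5589.00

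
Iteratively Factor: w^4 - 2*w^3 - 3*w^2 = (w - 3)*(w^3 + w^2) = w*(w - 3)*(w^2 + w) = w*(w - 3)*(w + 1)*(w)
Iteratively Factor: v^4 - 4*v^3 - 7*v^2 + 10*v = (v - 5)*(v^3 + v^2 - 2*v) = (v - 5)*(v - 1)*(v^2 + 2*v) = (v - 5)*(v - 1)*(v + 2)*(v)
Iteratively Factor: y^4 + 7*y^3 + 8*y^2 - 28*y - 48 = (y - 2)*(y^3 + 9*y^2 + 26*y + 24) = (y - 2)*(y + 3)*(y^2 + 6*y + 8) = (y - 2)*(y + 3)*(y + 4)*(y + 2)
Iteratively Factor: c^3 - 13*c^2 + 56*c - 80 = (c - 4)*(c^2 - 9*c + 20) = (c - 5)*(c - 4)*(c - 4)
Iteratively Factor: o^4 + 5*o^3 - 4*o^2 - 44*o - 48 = (o + 4)*(o^3 + o^2 - 8*o - 12) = (o + 2)*(o + 4)*(o^2 - o - 6) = (o - 3)*(o + 2)*(o + 4)*(o + 2)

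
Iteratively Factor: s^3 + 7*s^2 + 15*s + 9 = (s + 1)*(s^2 + 6*s + 9) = (s + 1)*(s + 3)*(s + 3)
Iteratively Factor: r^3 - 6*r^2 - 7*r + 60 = (r - 5)*(r^2 - r - 12) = (r - 5)*(r - 4)*(r + 3)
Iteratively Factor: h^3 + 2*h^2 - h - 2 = (h + 2)*(h^2 - 1) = (h - 1)*(h + 2)*(h + 1)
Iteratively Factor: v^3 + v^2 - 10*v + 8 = (v - 1)*(v^2 + 2*v - 8) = (v - 1)*(v + 4)*(v - 2)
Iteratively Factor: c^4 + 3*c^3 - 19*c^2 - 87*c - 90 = (c + 3)*(c^3 - 19*c - 30) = (c - 5)*(c + 3)*(c^2 + 5*c + 6) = (c - 5)*(c + 3)^2*(c + 2)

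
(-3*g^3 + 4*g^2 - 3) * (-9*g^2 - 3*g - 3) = 27*g^5 - 27*g^4 - 3*g^3 + 15*g^2 + 9*g + 9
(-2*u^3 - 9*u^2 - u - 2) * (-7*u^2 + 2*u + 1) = 14*u^5 + 59*u^4 - 13*u^3 + 3*u^2 - 5*u - 2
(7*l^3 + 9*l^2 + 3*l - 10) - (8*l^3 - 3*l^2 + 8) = -l^3 + 12*l^2 + 3*l - 18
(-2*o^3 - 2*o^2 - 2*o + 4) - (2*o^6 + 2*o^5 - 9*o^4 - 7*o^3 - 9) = -2*o^6 - 2*o^5 + 9*o^4 + 5*o^3 - 2*o^2 - 2*o + 13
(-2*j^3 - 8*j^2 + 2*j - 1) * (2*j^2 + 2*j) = -4*j^5 - 20*j^4 - 12*j^3 + 2*j^2 - 2*j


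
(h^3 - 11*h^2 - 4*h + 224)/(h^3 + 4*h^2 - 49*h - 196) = (h - 8)/(h + 7)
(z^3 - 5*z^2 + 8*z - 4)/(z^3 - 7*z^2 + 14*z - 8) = (z - 2)/(z - 4)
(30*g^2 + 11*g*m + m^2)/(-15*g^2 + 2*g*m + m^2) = (-6*g - m)/(3*g - m)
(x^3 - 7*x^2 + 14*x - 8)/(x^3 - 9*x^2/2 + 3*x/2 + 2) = 2*(x - 2)/(2*x + 1)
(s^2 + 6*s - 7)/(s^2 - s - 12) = (-s^2 - 6*s + 7)/(-s^2 + s + 12)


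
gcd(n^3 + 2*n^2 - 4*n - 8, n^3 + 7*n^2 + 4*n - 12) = n + 2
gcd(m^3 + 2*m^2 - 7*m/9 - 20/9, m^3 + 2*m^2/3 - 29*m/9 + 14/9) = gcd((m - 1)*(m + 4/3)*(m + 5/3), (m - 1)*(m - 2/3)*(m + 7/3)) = m - 1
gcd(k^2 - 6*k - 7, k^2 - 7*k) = k - 7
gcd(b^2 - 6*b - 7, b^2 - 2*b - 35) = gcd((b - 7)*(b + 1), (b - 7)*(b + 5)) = b - 7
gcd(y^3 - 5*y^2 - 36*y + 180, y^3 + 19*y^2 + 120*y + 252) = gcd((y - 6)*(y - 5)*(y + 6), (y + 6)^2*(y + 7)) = y + 6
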